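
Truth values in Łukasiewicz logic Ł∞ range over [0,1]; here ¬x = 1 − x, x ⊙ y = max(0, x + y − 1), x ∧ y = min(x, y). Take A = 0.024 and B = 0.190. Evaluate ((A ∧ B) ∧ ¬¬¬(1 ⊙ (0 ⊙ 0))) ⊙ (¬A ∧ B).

A ∧ B = min(0.024, 0.190) = 0.024
0 ⊙ 0 = max(0, 0.000 + 0.000 − 1) = max(0, -1.000) = 0.000
1 ⊙ (0 ⊙ 0) = max(0, 1.000 + 0.000 − 1) = max(0, 0.000) = 0.000
¬(1 ⊙ (0 ⊙ 0)) = 1 − 0.000 = 1.000
¬¬(1 ⊙ (0 ⊙ 0)) = 1 − 1.000 = 0.000
¬¬¬(1 ⊙ (0 ⊙ 0)) = 1 − 0.000 = 1.000
(A ∧ B) ∧ ¬¬¬(1 ⊙ (0 ⊙ 0)) = min(0.024, 1.000) = 0.024
¬A = 1 − 0.024 = 0.976
¬A ∧ B = min(0.976, 0.190) = 0.190
((A ∧ B) ∧ ¬¬¬(1 ⊙ (0 ⊙ 0))) ⊙ (¬A ∧ B) = max(0, 0.024 + 0.190 − 1) = max(0, -0.786) = 0.000

0.000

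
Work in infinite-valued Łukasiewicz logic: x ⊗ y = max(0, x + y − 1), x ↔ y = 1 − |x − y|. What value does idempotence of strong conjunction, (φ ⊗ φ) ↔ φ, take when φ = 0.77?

φ ⊗ φ = max(0, 0.77 + 0.77 − 1) = max(0, 0.54) = 0.54
(φ ⊗ φ) ↔ φ = 1 − |0.54 − 0.77| = 1 − 0.23 = 0.77
(The value 0.77 < 1 shows this instance is not satisfied; fails in Ł∞ since a ⊗ a = max(0, 2a−1) ≠ a in general.)

0.77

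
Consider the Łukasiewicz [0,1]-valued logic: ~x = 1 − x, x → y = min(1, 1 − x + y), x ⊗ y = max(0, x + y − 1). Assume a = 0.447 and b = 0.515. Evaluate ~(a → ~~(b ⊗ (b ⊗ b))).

0.447

b ⊗ b = max(0, 0.515 + 0.515 − 1) = max(0, 0.030) = 0.030
b ⊗ (b ⊗ b) = max(0, 0.515 + 0.030 − 1) = max(0, -0.455) = 0.000
~(b ⊗ (b ⊗ b)) = 1 − 0.000 = 1.000
~~(b ⊗ (b ⊗ b)) = 1 − 1.000 = 0.000
a → ~~(b ⊗ (b ⊗ b)) = min(1, 1 − 0.447 + 0.000) = min(1, 0.553) = 0.553
~(a → ~~(b ⊗ (b ⊗ b))) = 1 − 0.553 = 0.447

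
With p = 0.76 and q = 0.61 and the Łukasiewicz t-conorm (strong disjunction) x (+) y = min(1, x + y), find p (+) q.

p (+) q = min(1, 0.76 + 0.61) = min(1, 1.37) = 1.00
For comparison, the Gödel t-conorm max(x, y) would give 0.76.

1.00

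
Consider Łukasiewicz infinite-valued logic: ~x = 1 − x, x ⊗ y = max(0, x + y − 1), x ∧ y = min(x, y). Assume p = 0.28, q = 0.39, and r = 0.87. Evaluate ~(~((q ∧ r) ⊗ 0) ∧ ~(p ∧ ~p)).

q ∧ r = min(0.39, 0.87) = 0.39
(q ∧ r) ⊗ 0 = max(0, 0.39 + 0.00 − 1) = max(0, -0.61) = 0.00
~((q ∧ r) ⊗ 0) = 1 − 0.00 = 1.00
~p = 1 − 0.28 = 0.72
p ∧ ~p = min(0.28, 0.72) = 0.28
~(p ∧ ~p) = 1 − 0.28 = 0.72
~((q ∧ r) ⊗ 0) ∧ ~(p ∧ ~p) = min(1.00, 0.72) = 0.72
~(~((q ∧ r) ⊗ 0) ∧ ~(p ∧ ~p)) = 1 − 0.72 = 0.28

0.28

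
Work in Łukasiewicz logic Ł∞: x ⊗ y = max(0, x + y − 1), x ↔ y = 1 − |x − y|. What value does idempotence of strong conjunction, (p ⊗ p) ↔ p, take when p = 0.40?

0.60

p ⊗ p = max(0, 0.40 + 0.40 − 1) = max(0, -0.20) = 0.00
(p ⊗ p) ↔ p = 1 − |0.00 − 0.40| = 1 − 0.40 = 0.60
(The value 0.60 < 1 shows this instance is not satisfied; fails in Ł∞ since a ⊗ a = max(0, 2a−1) ≠ a in general.)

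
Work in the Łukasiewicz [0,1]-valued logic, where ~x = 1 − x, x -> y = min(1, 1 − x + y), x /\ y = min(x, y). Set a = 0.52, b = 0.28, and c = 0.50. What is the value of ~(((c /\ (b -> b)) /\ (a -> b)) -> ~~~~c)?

b -> b = min(1, 1 − 0.28 + 0.28) = min(1, 1.00) = 1.00
c /\ (b -> b) = min(0.50, 1.00) = 0.50
a -> b = min(1, 1 − 0.52 + 0.28) = min(1, 0.76) = 0.76
(c /\ (b -> b)) /\ (a -> b) = min(0.50, 0.76) = 0.50
~c = 1 − 0.50 = 0.50
~~c = 1 − 0.50 = 0.50
~~~c = 1 − 0.50 = 0.50
~~~~c = 1 − 0.50 = 0.50
((c /\ (b -> b)) /\ (a -> b)) -> ~~~~c = min(1, 1 − 0.50 + 0.50) = min(1, 1.00) = 1.00
~(((c /\ (b -> b)) /\ (a -> b)) -> ~~~~c) = 1 − 1.00 = 0.00

0.00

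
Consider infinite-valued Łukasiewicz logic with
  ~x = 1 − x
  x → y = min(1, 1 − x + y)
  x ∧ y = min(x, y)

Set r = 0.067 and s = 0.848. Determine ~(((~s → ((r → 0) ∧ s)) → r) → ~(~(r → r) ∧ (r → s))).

~s = 1 − 0.848 = 0.152
r → 0 = min(1, 1 − 0.067 + 0.000) = min(1, 0.933) = 0.933
(r → 0) ∧ s = min(0.933, 0.848) = 0.848
~s → ((r → 0) ∧ s) = min(1, 1 − 0.152 + 0.848) = min(1, 1.696) = 1.000
(~s → ((r → 0) ∧ s)) → r = min(1, 1 − 1.000 + 0.067) = min(1, 0.067) = 0.067
r → r = min(1, 1 − 0.067 + 0.067) = min(1, 1.000) = 1.000
~(r → r) = 1 − 1.000 = 0.000
r → s = min(1, 1 − 0.067 + 0.848) = min(1, 1.781) = 1.000
~(r → r) ∧ (r → s) = min(0.000, 1.000) = 0.000
~(~(r → r) ∧ (r → s)) = 1 − 0.000 = 1.000
((~s → ((r → 0) ∧ s)) → r) → ~(~(r → r) ∧ (r → s)) = min(1, 1 − 0.067 + 1.000) = min(1, 1.933) = 1.000
~(((~s → ((r → 0) ∧ s)) → r) → ~(~(r → r) ∧ (r → s))) = 1 − 1.000 = 0.000

0.000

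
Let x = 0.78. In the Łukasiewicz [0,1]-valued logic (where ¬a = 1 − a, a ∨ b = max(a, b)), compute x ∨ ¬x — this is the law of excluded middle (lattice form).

0.78

¬x = 1 − 0.78 = 0.22
x ∨ ¬x = max(0.78, 0.22) = 0.78
(The value 0.78 < 1 shows this instance is not satisfied; not a Ł∞-tautology — its value is max(a, 1−a).)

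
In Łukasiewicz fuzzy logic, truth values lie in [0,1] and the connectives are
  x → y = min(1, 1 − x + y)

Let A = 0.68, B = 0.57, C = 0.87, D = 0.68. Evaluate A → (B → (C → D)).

1.00

C → D = min(1, 1 − 0.87 + 0.68) = min(1, 0.81) = 0.81
B → (C → D) = min(1, 1 − 0.57 + 0.81) = min(1, 1.24) = 1.00
A → (B → (C → D)) = min(1, 1 − 0.68 + 1.00) = min(1, 1.32) = 1.00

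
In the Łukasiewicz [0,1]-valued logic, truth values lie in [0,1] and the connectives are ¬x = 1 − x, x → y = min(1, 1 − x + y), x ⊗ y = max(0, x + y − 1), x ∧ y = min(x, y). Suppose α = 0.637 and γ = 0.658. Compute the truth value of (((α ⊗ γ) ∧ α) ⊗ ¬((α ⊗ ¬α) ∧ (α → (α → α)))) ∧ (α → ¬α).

α ⊗ γ = max(0, 0.637 + 0.658 − 1) = max(0, 0.295) = 0.295
(α ⊗ γ) ∧ α = min(0.295, 0.637) = 0.295
¬α = 1 − 0.637 = 0.363
α ⊗ ¬α = max(0, 0.637 + 0.363 − 1) = max(0, 0.000) = 0.000
α → α = min(1, 1 − 0.637 + 0.637) = min(1, 1.000) = 1.000
α → (α → α) = min(1, 1 − 0.637 + 1.000) = min(1, 1.363) = 1.000
(α ⊗ ¬α) ∧ (α → (α → α)) = min(0.000, 1.000) = 0.000
¬((α ⊗ ¬α) ∧ (α → (α → α))) = 1 − 0.000 = 1.000
((α ⊗ γ) ∧ α) ⊗ ¬((α ⊗ ¬α) ∧ (α → (α → α))) = max(0, 0.295 + 1.000 − 1) = max(0, 0.295) = 0.295
α → ¬α = min(1, 1 − 0.637 + 0.363) = min(1, 0.726) = 0.726
(((α ⊗ γ) ∧ α) ⊗ ¬((α ⊗ ¬α) ∧ (α → (α → α)))) ∧ (α → ¬α) = min(0.295, 0.726) = 0.295

0.295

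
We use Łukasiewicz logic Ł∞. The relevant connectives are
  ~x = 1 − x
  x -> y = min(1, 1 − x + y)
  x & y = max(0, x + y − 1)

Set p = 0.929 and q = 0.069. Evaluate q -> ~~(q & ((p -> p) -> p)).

0.931

p -> p = min(1, 1 − 0.929 + 0.929) = min(1, 1.000) = 1.000
(p -> p) -> p = min(1, 1 − 1.000 + 0.929) = min(1, 0.929) = 0.929
q & ((p -> p) -> p) = max(0, 0.069 + 0.929 − 1) = max(0, -0.002) = 0.000
~(q & ((p -> p) -> p)) = 1 − 0.000 = 1.000
~~(q & ((p -> p) -> p)) = 1 − 1.000 = 0.000
q -> ~~(q & ((p -> p) -> p)) = min(1, 1 − 0.069 + 0.000) = min(1, 0.931) = 0.931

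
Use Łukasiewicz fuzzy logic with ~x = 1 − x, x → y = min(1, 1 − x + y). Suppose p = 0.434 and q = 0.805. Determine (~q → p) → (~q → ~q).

1.000

~q = 1 − 0.805 = 0.195
~q → p = min(1, 1 − 0.195 + 0.434) = min(1, 1.239) = 1.000
~q → ~q = min(1, 1 − 0.195 + 0.195) = min(1, 1.000) = 1.000
(~q → p) → (~q → ~q) = min(1, 1 − 1.000 + 1.000) = min(1, 1.000) = 1.000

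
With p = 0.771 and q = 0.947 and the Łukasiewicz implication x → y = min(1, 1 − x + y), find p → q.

p → q = min(1, 1 − 0.771 + 0.947) = min(1, 1.176) = 1.000
For comparison, the Gödel implication (1 if x ≤ y else y) would give 1.000.

1.000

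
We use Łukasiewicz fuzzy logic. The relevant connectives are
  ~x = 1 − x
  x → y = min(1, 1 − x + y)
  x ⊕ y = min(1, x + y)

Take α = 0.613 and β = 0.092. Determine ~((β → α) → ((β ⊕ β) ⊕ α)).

β → α = min(1, 1 − 0.092 + 0.613) = min(1, 1.521) = 1.000
β ⊕ β = min(1, 0.092 + 0.092) = min(1, 0.184) = 0.184
(β ⊕ β) ⊕ α = min(1, 0.184 + 0.613) = min(1, 0.797) = 0.797
(β → α) → ((β ⊕ β) ⊕ α) = min(1, 1 − 1.000 + 0.797) = min(1, 0.797) = 0.797
~((β → α) → ((β ⊕ β) ⊕ α)) = 1 − 0.797 = 0.203

0.203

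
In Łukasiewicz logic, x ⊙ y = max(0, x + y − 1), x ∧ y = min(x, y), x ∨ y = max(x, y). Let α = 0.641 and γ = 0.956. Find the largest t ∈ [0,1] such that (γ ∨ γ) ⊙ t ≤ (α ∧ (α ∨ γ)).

γ ∨ γ = max(0.956, 0.956) = 0.956
So the left factor is γ ∨ γ = 0.956.
α ∨ γ = max(0.641, 0.956) = 0.956
α ∧ (α ∨ γ) = min(0.641, 0.956) = 0.641
So the right-hand bound is α ∧ (α ∨ γ) = 0.641.
The residuum of the Łukasiewicz t-norm gives the supremum: min(1, 1 − 0.956 + 0.641).
1 − 0.956 + 0.641 = 0.685, so t = min(1, 0.685) = 0.685.
Check: 0.956 ⊙ 0.685 = max(0, 0.641) = 0.641 ≤ 0.641.

0.685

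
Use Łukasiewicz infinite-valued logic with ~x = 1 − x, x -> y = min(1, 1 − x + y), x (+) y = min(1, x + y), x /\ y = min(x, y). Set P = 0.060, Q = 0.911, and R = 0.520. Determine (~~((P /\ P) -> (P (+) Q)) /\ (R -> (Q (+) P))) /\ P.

P /\ P = min(0.060, 0.060) = 0.060
P (+) Q = min(1, 0.060 + 0.911) = min(1, 0.971) = 0.971
(P /\ P) -> (P (+) Q) = min(1, 1 − 0.060 + 0.971) = min(1, 1.911) = 1.000
~((P /\ P) -> (P (+) Q)) = 1 − 1.000 = 0.000
~~((P /\ P) -> (P (+) Q)) = 1 − 0.000 = 1.000
Q (+) P = min(1, 0.911 + 0.060) = min(1, 0.971) = 0.971
R -> (Q (+) P) = min(1, 1 − 0.520 + 0.971) = min(1, 1.451) = 1.000
~~((P /\ P) -> (P (+) Q)) /\ (R -> (Q (+) P)) = min(1.000, 1.000) = 1.000
(~~((P /\ P) -> (P (+) Q)) /\ (R -> (Q (+) P))) /\ P = min(1.000, 0.060) = 0.060

0.060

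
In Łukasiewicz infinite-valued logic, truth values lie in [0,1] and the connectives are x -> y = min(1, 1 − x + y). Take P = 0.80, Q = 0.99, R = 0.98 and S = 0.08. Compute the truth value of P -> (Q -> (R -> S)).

R -> S = min(1, 1 − 0.98 + 0.08) = min(1, 0.10) = 0.10
Q -> (R -> S) = min(1, 1 − 0.99 + 0.10) = min(1, 0.11) = 0.11
P -> (Q -> (R -> S)) = min(1, 1 − 0.80 + 0.11) = min(1, 0.31) = 0.31

0.31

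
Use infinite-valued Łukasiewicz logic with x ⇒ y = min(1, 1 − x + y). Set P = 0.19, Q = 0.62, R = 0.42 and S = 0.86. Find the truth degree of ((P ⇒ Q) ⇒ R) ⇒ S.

1.00

P ⇒ Q = min(1, 1 − 0.19 + 0.62) = min(1, 1.43) = 1.00
(P ⇒ Q) ⇒ R = min(1, 1 − 1.00 + 0.42) = min(1, 0.42) = 0.42
((P ⇒ Q) ⇒ R) ⇒ S = min(1, 1 − 0.42 + 0.86) = min(1, 1.44) = 1.00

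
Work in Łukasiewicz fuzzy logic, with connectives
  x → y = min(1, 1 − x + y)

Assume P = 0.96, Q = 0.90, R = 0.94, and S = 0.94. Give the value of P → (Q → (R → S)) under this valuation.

1.00

R → S = min(1, 1 − 0.94 + 0.94) = min(1, 1.00) = 1.00
Q → (R → S) = min(1, 1 − 0.90 + 1.00) = min(1, 1.10) = 1.00
P → (Q → (R → S)) = min(1, 1 − 0.96 + 1.00) = min(1, 1.04) = 1.00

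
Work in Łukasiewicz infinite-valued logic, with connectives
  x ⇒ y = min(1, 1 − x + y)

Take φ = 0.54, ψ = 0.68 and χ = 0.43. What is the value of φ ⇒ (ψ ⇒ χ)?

1.00

ψ ⇒ χ = min(1, 1 − 0.68 + 0.43) = min(1, 0.75) = 0.75
φ ⇒ (ψ ⇒ χ) = min(1, 1 − 0.54 + 0.75) = min(1, 1.21) = 1.00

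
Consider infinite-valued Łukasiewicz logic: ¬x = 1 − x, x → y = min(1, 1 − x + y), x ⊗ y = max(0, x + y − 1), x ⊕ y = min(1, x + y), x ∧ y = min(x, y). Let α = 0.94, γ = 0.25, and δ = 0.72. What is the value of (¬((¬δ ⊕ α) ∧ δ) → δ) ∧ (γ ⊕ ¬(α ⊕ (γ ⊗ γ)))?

¬δ = 1 − 0.72 = 0.28
¬δ ⊕ α = min(1, 0.28 + 0.94) = min(1, 1.22) = 1.00
(¬δ ⊕ α) ∧ δ = min(1.00, 0.72) = 0.72
¬((¬δ ⊕ α) ∧ δ) = 1 − 0.72 = 0.28
¬((¬δ ⊕ α) ∧ δ) → δ = min(1, 1 − 0.28 + 0.72) = min(1, 1.44) = 1.00
γ ⊗ γ = max(0, 0.25 + 0.25 − 1) = max(0, -0.50) = 0.00
α ⊕ (γ ⊗ γ) = min(1, 0.94 + 0.00) = min(1, 0.94) = 0.94
¬(α ⊕ (γ ⊗ γ)) = 1 − 0.94 = 0.06
γ ⊕ ¬(α ⊕ (γ ⊗ γ)) = min(1, 0.25 + 0.06) = min(1, 0.31) = 0.31
(¬((¬δ ⊕ α) ∧ δ) → δ) ∧ (γ ⊕ ¬(α ⊕ (γ ⊗ γ))) = min(1.00, 0.31) = 0.31

0.31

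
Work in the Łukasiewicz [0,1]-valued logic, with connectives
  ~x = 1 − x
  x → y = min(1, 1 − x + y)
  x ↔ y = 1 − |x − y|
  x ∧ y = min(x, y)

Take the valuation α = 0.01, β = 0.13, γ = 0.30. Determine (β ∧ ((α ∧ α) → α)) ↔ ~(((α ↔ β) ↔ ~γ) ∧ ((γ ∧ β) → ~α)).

α ∧ α = min(0.01, 0.01) = 0.01
(α ∧ α) → α = min(1, 1 − 0.01 + 0.01) = min(1, 1.00) = 1.00
β ∧ ((α ∧ α) → α) = min(0.13, 1.00) = 0.13
α ↔ β = 1 − |0.01 − 0.13| = 1 − 0.12 = 0.88
~γ = 1 − 0.30 = 0.70
(α ↔ β) ↔ ~γ = 1 − |0.88 − 0.70| = 1 − 0.18 = 0.82
γ ∧ β = min(0.30, 0.13) = 0.13
~α = 1 − 0.01 = 0.99
(γ ∧ β) → ~α = min(1, 1 − 0.13 + 0.99) = min(1, 1.86) = 1.00
((α ↔ β) ↔ ~γ) ∧ ((γ ∧ β) → ~α) = min(0.82, 1.00) = 0.82
~(((α ↔ β) ↔ ~γ) ∧ ((γ ∧ β) → ~α)) = 1 − 0.82 = 0.18
(β ∧ ((α ∧ α) → α)) ↔ ~(((α ↔ β) ↔ ~γ) ∧ ((γ ∧ β) → ~α)) = 1 − |0.13 − 0.18| = 1 − 0.05 = 0.95

0.95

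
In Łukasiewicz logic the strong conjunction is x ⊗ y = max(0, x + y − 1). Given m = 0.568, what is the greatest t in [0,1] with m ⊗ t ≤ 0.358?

0.790

The residuum of the Łukasiewicz t-norm gives the supremum: min(1, 1 − 0.568 + 0.358).
1 − 0.568 + 0.358 = 0.790, so t = min(1, 0.790) = 0.790.
Check: 0.568 ⊗ 0.790 = max(0, 0.358) = 0.358 ≤ 0.358.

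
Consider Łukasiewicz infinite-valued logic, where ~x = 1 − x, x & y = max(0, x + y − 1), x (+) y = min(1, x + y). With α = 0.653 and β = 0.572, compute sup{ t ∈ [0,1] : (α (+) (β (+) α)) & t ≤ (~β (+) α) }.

1.000

β (+) α = min(1, 0.572 + 0.653) = min(1, 1.225) = 1.000
α (+) (β (+) α) = min(1, 0.653 + 1.000) = min(1, 1.653) = 1.000
So the left factor is α (+) (β (+) α) = 1.000.
~β = 1 − 0.572 = 0.428
~β (+) α = min(1, 0.428 + 0.653) = min(1, 1.081) = 1.000
So the right-hand bound is ~β (+) α = 1.000.
The residuum of the Łukasiewicz t-norm gives the supremum: min(1, 1 − 1.000 + 1.000).
1 − 1.000 + 1.000 = 1.000, so t = min(1, 1.000) = 1.000.
Check: 1.000 & 1.000 = max(0, 1.000) = 1.000 ≤ 1.000.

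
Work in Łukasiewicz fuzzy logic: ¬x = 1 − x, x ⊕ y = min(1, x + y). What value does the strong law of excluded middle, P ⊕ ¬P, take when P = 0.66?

¬P = 1 − 0.66 = 0.34
P ⊕ ¬P = min(1, 0.66 + 0.34) = min(1, 1.00) = 1.00
(As expected: always 1 in Ł∞ since a ⊕ (1−a) = 1.)

1.00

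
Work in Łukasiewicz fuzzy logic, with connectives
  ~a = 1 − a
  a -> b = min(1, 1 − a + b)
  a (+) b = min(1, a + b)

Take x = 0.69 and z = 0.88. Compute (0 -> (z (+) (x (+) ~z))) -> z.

0.88

~z = 1 − 0.88 = 0.12
x (+) ~z = min(1, 0.69 + 0.12) = min(1, 0.81) = 0.81
z (+) (x (+) ~z) = min(1, 0.88 + 0.81) = min(1, 1.69) = 1.00
0 -> (z (+) (x (+) ~z)) = min(1, 1 − 0.00 + 1.00) = min(1, 2.00) = 1.00
(0 -> (z (+) (x (+) ~z))) -> z = min(1, 1 − 1.00 + 0.88) = min(1, 0.88) = 0.88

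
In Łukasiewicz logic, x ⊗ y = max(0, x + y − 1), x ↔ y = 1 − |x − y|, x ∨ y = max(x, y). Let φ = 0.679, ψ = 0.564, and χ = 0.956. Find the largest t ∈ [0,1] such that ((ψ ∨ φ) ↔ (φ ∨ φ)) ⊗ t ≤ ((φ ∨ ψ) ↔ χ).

0.723

ψ ∨ φ = max(0.564, 0.679) = 0.679
φ ∨ φ = max(0.679, 0.679) = 0.679
(ψ ∨ φ) ↔ (φ ∨ φ) = 1 − |0.679 − 0.679| = 1 − 0.000 = 1.000
So the left factor is (ψ ∨ φ) ↔ (φ ∨ φ) = 1.000.
φ ∨ ψ = max(0.679, 0.564) = 0.679
(φ ∨ ψ) ↔ χ = 1 − |0.679 − 0.956| = 1 − 0.277 = 0.723
So the right-hand bound is (φ ∨ ψ) ↔ χ = 0.723.
The residuum of the Łukasiewicz t-norm gives the supremum: min(1, 1 − 1.000 + 0.723).
1 − 1.000 + 0.723 = 0.723, so t = min(1, 0.723) = 0.723.
Check: 1.000 ⊗ 0.723 = max(0, 0.723) = 0.723 ≤ 0.723.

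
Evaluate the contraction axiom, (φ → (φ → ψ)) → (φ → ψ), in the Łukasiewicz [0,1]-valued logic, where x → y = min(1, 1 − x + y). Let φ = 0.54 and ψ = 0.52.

φ → ψ = min(1, 1 − 0.54 + 0.52) = min(1, 0.98) = 0.98
φ → (φ → ψ) = min(1, 1 − 0.54 + 0.98) = min(1, 1.44) = 1.00
(φ → (φ → ψ)) → (φ → ψ) = min(1, 1 − 1.00 + 0.98) = min(1, 0.98) = 0.98
(The value 0.98 < 1 shows this instance is not satisfied; fails in Ł∞ (the t-norm is not idempotent).)

0.98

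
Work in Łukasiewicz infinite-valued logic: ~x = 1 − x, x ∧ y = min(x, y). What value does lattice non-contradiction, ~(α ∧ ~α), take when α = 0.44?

0.56

~α = 1 − 0.44 = 0.56
α ∧ ~α = min(0.44, 0.56) = 0.44
~(α ∧ ~α) = 1 − 0.44 = 0.56
(The value 0.56 < 1 shows this instance is not satisfied; not a Ł∞-tautology — its value is 1 − min(a, 1−a).)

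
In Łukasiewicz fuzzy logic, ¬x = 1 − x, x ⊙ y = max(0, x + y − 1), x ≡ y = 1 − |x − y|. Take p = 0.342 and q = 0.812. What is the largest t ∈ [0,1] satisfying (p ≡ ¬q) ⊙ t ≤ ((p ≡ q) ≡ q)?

¬q = 1 − 0.812 = 0.188
p ≡ ¬q = 1 − |0.342 − 0.188| = 1 − 0.154 = 0.846
So the left factor is p ≡ ¬q = 0.846.
p ≡ q = 1 − |0.342 − 0.812| = 1 − 0.470 = 0.530
(p ≡ q) ≡ q = 1 − |0.530 − 0.812| = 1 − 0.282 = 0.718
So the right-hand bound is (p ≡ q) ≡ q = 0.718.
The residuum of the Łukasiewicz t-norm gives the supremum: min(1, 1 − 0.846 + 0.718).
1 − 0.846 + 0.718 = 0.872, so t = min(1, 0.872) = 0.872.
Check: 0.846 ⊙ 0.872 = max(0, 0.718) = 0.718 ≤ 0.718.

0.872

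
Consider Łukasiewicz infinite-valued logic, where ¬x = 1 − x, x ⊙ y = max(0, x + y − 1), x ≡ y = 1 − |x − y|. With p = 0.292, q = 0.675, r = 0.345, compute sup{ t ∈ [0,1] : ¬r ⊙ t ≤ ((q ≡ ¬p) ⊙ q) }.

0.987

¬r = 1 − 0.345 = 0.655
So the left factor is ¬r = 0.655.
¬p = 1 − 0.292 = 0.708
q ≡ ¬p = 1 − |0.675 − 0.708| = 1 − 0.033 = 0.967
(q ≡ ¬p) ⊙ q = max(0, 0.967 + 0.675 − 1) = max(0, 0.642) = 0.642
So the right-hand bound is (q ≡ ¬p) ⊙ q = 0.642.
The residuum of the Łukasiewicz t-norm gives the supremum: min(1, 1 − 0.655 + 0.642).
1 − 0.655 + 0.642 = 0.987, so t = min(1, 0.987) = 0.987.
Check: 0.655 ⊙ 0.987 = max(0, 0.642) = 0.642 ≤ 0.642.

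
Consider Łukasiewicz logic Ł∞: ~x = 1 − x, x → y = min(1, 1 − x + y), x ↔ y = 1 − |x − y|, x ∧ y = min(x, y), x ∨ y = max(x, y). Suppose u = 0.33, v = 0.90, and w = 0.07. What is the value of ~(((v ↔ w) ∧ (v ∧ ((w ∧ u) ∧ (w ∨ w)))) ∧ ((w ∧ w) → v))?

0.93

v ↔ w = 1 − |0.90 − 0.07| = 1 − 0.83 = 0.17
w ∧ u = min(0.07, 0.33) = 0.07
w ∨ w = max(0.07, 0.07) = 0.07
(w ∧ u) ∧ (w ∨ w) = min(0.07, 0.07) = 0.07
v ∧ ((w ∧ u) ∧ (w ∨ w)) = min(0.90, 0.07) = 0.07
(v ↔ w) ∧ (v ∧ ((w ∧ u) ∧ (w ∨ w))) = min(0.17, 0.07) = 0.07
w ∧ w = min(0.07, 0.07) = 0.07
(w ∧ w) → v = min(1, 1 − 0.07 + 0.90) = min(1, 1.83) = 1.00
((v ↔ w) ∧ (v ∧ ((w ∧ u) ∧ (w ∨ w)))) ∧ ((w ∧ w) → v) = min(0.07, 1.00) = 0.07
~(((v ↔ w) ∧ (v ∧ ((w ∧ u) ∧ (w ∨ w)))) ∧ ((w ∧ w) → v)) = 1 − 0.07 = 0.93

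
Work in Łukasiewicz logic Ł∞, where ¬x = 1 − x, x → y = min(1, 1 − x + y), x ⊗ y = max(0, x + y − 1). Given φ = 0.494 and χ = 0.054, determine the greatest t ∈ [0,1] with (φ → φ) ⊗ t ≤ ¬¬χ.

φ → φ = min(1, 1 − 0.494 + 0.494) = min(1, 1.000) = 1.000
So the left factor is φ → φ = 1.000.
¬χ = 1 − 0.054 = 0.946
¬¬χ = 1 − 0.946 = 0.054
So the right-hand bound is ¬¬χ = 0.054.
The residuum of the Łukasiewicz t-norm gives the supremum: min(1, 1 − 1.000 + 0.054).
1 − 1.000 + 0.054 = 0.054, so t = min(1, 0.054) = 0.054.
Check: 1.000 ⊗ 0.054 = max(0, 0.054) = 0.054 ≤ 0.054.

0.054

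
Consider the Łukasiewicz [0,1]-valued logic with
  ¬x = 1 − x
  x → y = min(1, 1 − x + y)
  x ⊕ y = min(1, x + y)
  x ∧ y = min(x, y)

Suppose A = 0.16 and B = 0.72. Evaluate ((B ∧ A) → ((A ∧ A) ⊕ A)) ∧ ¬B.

B ∧ A = min(0.72, 0.16) = 0.16
A ∧ A = min(0.16, 0.16) = 0.16
(A ∧ A) ⊕ A = min(1, 0.16 + 0.16) = min(1, 0.32) = 0.32
(B ∧ A) → ((A ∧ A) ⊕ A) = min(1, 1 − 0.16 + 0.32) = min(1, 1.16) = 1.00
¬B = 1 − 0.72 = 0.28
((B ∧ A) → ((A ∧ A) ⊕ A)) ∧ ¬B = min(1.00, 0.28) = 0.28

0.28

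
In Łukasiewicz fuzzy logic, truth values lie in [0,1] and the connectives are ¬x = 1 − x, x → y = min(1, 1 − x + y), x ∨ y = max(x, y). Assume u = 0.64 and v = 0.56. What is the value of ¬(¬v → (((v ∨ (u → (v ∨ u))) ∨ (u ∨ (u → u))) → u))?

0.00

¬v = 1 − 0.56 = 0.44
v ∨ u = max(0.56, 0.64) = 0.64
u → (v ∨ u) = min(1, 1 − 0.64 + 0.64) = min(1, 1.00) = 1.00
v ∨ (u → (v ∨ u)) = max(0.56, 1.00) = 1.00
u → u = min(1, 1 − 0.64 + 0.64) = min(1, 1.00) = 1.00
u ∨ (u → u) = max(0.64, 1.00) = 1.00
(v ∨ (u → (v ∨ u))) ∨ (u ∨ (u → u)) = max(1.00, 1.00) = 1.00
((v ∨ (u → (v ∨ u))) ∨ (u ∨ (u → u))) → u = min(1, 1 − 1.00 + 0.64) = min(1, 0.64) = 0.64
¬v → (((v ∨ (u → (v ∨ u))) ∨ (u ∨ (u → u))) → u) = min(1, 1 − 0.44 + 0.64) = min(1, 1.20) = 1.00
¬(¬v → (((v ∨ (u → (v ∨ u))) ∨ (u ∨ (u → u))) → u)) = 1 − 1.00 = 0.00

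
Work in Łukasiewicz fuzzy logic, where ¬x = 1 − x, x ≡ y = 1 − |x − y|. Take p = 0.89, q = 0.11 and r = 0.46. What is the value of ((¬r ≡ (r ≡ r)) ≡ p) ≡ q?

0.46

¬r = 1 − 0.46 = 0.54
r ≡ r = 1 − |0.46 − 0.46| = 1 − 0.00 = 1.00
¬r ≡ (r ≡ r) = 1 − |0.54 − 1.00| = 1 − 0.46 = 0.54
(¬r ≡ (r ≡ r)) ≡ p = 1 − |0.54 − 0.89| = 1 − 0.35 = 0.65
((¬r ≡ (r ≡ r)) ≡ p) ≡ q = 1 − |0.65 − 0.11| = 1 − 0.54 = 0.46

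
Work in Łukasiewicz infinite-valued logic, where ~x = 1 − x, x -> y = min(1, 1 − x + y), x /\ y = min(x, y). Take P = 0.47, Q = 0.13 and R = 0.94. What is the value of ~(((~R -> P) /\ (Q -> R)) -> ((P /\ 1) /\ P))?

0.53

~R = 1 − 0.94 = 0.06
~R -> P = min(1, 1 − 0.06 + 0.47) = min(1, 1.41) = 1.00
Q -> R = min(1, 1 − 0.13 + 0.94) = min(1, 1.81) = 1.00
(~R -> P) /\ (Q -> R) = min(1.00, 1.00) = 1.00
P /\ 1 = min(0.47, 1.00) = 0.47
(P /\ 1) /\ P = min(0.47, 0.47) = 0.47
((~R -> P) /\ (Q -> R)) -> ((P /\ 1) /\ P) = min(1, 1 − 1.00 + 0.47) = min(1, 0.47) = 0.47
~(((~R -> P) /\ (Q -> R)) -> ((P /\ 1) /\ P)) = 1 − 0.47 = 0.53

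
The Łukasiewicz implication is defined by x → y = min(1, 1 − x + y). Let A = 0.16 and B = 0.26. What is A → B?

A → B = min(1, 1 − 0.16 + 0.26) = min(1, 1.10) = 1.00
For comparison, the Gödel implication (1 if x ≤ y else y) would give 1.00.

1.00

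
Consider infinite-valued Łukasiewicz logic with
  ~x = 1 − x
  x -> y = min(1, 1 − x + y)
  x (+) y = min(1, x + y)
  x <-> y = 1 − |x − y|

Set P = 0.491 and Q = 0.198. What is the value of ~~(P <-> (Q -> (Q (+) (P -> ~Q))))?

0.491

~Q = 1 − 0.198 = 0.802
P -> ~Q = min(1, 1 − 0.491 + 0.802) = min(1, 1.311) = 1.000
Q (+) (P -> ~Q) = min(1, 0.198 + 1.000) = min(1, 1.198) = 1.000
Q -> (Q (+) (P -> ~Q)) = min(1, 1 − 0.198 + 1.000) = min(1, 1.802) = 1.000
P <-> (Q -> (Q (+) (P -> ~Q))) = 1 − |0.491 − 1.000| = 1 − 0.509 = 0.491
~(P <-> (Q -> (Q (+) (P -> ~Q)))) = 1 − 0.491 = 0.509
~~(P <-> (Q -> (Q (+) (P -> ~Q)))) = 1 − 0.509 = 0.491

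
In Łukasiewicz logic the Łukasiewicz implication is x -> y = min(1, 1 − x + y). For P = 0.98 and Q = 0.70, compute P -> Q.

0.72

P -> Q = min(1, 1 − 0.98 + 0.70) = min(1, 0.72) = 0.72
For comparison, the Gödel implication (1 if x ≤ y else y) would give 0.70.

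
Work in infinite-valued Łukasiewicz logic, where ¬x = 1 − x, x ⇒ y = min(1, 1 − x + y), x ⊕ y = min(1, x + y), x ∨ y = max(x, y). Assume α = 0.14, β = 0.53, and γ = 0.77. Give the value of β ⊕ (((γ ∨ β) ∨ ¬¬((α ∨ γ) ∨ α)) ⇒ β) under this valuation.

γ ∨ β = max(0.77, 0.53) = 0.77
α ∨ γ = max(0.14, 0.77) = 0.77
(α ∨ γ) ∨ α = max(0.77, 0.14) = 0.77
¬((α ∨ γ) ∨ α) = 1 − 0.77 = 0.23
¬¬((α ∨ γ) ∨ α) = 1 − 0.23 = 0.77
(γ ∨ β) ∨ ¬¬((α ∨ γ) ∨ α) = max(0.77, 0.77) = 0.77
((γ ∨ β) ∨ ¬¬((α ∨ γ) ∨ α)) ⇒ β = min(1, 1 − 0.77 + 0.53) = min(1, 0.76) = 0.76
β ⊕ (((γ ∨ β) ∨ ¬¬((α ∨ γ) ∨ α)) ⇒ β) = min(1, 0.53 + 0.76) = min(1, 1.29) = 1.00

1.00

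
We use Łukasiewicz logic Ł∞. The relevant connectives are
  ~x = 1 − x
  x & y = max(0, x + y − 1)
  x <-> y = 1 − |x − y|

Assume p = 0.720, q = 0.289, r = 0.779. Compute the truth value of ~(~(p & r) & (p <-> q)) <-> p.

0.790

p & r = max(0, 0.720 + 0.779 − 1) = max(0, 0.499) = 0.499
~(p & r) = 1 − 0.499 = 0.501
p <-> q = 1 − |0.720 − 0.289| = 1 − 0.431 = 0.569
~(p & r) & (p <-> q) = max(0, 0.501 + 0.569 − 1) = max(0, 0.070) = 0.070
~(~(p & r) & (p <-> q)) = 1 − 0.070 = 0.930
~(~(p & r) & (p <-> q)) <-> p = 1 − |0.930 − 0.720| = 1 − 0.210 = 0.790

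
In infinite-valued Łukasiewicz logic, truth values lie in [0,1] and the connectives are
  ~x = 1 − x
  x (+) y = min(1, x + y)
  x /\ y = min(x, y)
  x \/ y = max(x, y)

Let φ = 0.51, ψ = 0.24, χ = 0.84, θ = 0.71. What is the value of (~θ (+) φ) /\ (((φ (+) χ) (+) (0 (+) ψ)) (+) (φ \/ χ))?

0.80

~θ = 1 − 0.71 = 0.29
~θ (+) φ = min(1, 0.29 + 0.51) = min(1, 0.80) = 0.80
φ (+) χ = min(1, 0.51 + 0.84) = min(1, 1.35) = 1.00
0 (+) ψ = min(1, 0.00 + 0.24) = min(1, 0.24) = 0.24
(φ (+) χ) (+) (0 (+) ψ) = min(1, 1.00 + 0.24) = min(1, 1.24) = 1.00
φ \/ χ = max(0.51, 0.84) = 0.84
((φ (+) χ) (+) (0 (+) ψ)) (+) (φ \/ χ) = min(1, 1.00 + 0.84) = min(1, 1.84) = 1.00
(~θ (+) φ) /\ (((φ (+) χ) (+) (0 (+) ψ)) (+) (φ \/ χ)) = min(0.80, 1.00) = 0.80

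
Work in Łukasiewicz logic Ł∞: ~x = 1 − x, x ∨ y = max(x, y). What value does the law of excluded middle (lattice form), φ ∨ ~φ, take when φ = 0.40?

0.60

~φ = 1 − 0.40 = 0.60
φ ∨ ~φ = max(0.40, 0.60) = 0.60
(The value 0.60 < 1 shows this instance is not satisfied; not a Ł∞-tautology — its value is max(a, 1−a).)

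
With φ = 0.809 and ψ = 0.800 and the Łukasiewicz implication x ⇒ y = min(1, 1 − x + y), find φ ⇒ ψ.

φ ⇒ ψ = min(1, 1 − 0.809 + 0.800) = min(1, 0.991) = 0.991
For comparison, the Gödel implication (1 if x ≤ y else y) would give 0.800.

0.991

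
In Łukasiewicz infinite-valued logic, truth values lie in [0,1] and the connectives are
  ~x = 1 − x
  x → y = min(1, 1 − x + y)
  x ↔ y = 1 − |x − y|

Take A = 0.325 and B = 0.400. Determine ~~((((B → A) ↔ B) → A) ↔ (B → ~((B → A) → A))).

0.850

B → A = min(1, 1 − 0.400 + 0.325) = min(1, 0.925) = 0.925
(B → A) ↔ B = 1 − |0.925 − 0.400| = 1 − 0.525 = 0.475
((B → A) ↔ B) → A = min(1, 1 − 0.475 + 0.325) = min(1, 0.850) = 0.850
(B → A) → A = min(1, 1 − 0.925 + 0.325) = min(1, 0.400) = 0.400
~((B → A) → A) = 1 − 0.400 = 0.600
B → ~((B → A) → A) = min(1, 1 − 0.400 + 0.600) = min(1, 1.200) = 1.000
(((B → A) ↔ B) → A) ↔ (B → ~((B → A) → A)) = 1 − |0.850 − 1.000| = 1 − 0.150 = 0.850
~((((B → A) ↔ B) → A) ↔ (B → ~((B → A) → A))) = 1 − 0.850 = 0.150
~~((((B → A) ↔ B) → A) ↔ (B → ~((B → A) → A))) = 1 − 0.150 = 0.850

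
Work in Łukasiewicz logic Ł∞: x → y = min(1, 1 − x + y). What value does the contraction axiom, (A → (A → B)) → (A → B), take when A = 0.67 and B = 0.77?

1.00

A → B = min(1, 1 − 0.67 + 0.77) = min(1, 1.10) = 1.00
A → (A → B) = min(1, 1 − 0.67 + 1.00) = min(1, 1.33) = 1.00
(A → (A → B)) → (A → B) = min(1, 1 − 1.00 + 1.00) = min(1, 1.00) = 1.00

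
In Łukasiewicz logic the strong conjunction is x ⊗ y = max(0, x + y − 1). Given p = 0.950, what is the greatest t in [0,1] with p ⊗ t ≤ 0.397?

0.447

The residuum of the Łukasiewicz t-norm gives the supremum: min(1, 1 − 0.950 + 0.397).
1 − 0.950 + 0.397 = 0.447, so t = min(1, 0.447) = 0.447.
Check: 0.950 ⊗ 0.447 = max(0, 0.397) = 0.397 ≤ 0.397.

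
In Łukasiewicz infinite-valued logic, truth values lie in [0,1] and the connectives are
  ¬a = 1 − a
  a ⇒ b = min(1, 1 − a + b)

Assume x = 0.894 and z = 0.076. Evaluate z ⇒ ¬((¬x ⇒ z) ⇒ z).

1.000

¬x = 1 − 0.894 = 0.106
¬x ⇒ z = min(1, 1 − 0.106 + 0.076) = min(1, 0.970) = 0.970
(¬x ⇒ z) ⇒ z = min(1, 1 − 0.970 + 0.076) = min(1, 0.106) = 0.106
¬((¬x ⇒ z) ⇒ z) = 1 − 0.106 = 0.894
z ⇒ ¬((¬x ⇒ z) ⇒ z) = min(1, 1 − 0.076 + 0.894) = min(1, 1.818) = 1.000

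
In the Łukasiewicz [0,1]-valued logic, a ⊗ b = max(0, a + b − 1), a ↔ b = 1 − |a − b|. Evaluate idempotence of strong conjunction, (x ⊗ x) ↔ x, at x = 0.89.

x ⊗ x = max(0, 0.89 + 0.89 − 1) = max(0, 0.78) = 0.78
(x ⊗ x) ↔ x = 1 − |0.78 − 0.89| = 1 − 0.11 = 0.89
(The value 0.89 < 1 shows this instance is not satisfied; fails in Ł∞ since a ⊗ a = max(0, 2a−1) ≠ a in general.)

0.89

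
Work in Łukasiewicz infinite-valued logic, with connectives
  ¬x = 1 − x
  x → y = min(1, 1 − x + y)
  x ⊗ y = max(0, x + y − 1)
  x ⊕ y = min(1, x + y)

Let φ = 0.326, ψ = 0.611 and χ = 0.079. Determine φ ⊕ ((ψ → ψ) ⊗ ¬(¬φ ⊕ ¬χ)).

ψ → ψ = min(1, 1 − 0.611 + 0.611) = min(1, 1.000) = 1.000
¬φ = 1 − 0.326 = 0.674
¬χ = 1 − 0.079 = 0.921
¬φ ⊕ ¬χ = min(1, 0.674 + 0.921) = min(1, 1.595) = 1.000
¬(¬φ ⊕ ¬χ) = 1 − 1.000 = 0.000
(ψ → ψ) ⊗ ¬(¬φ ⊕ ¬χ) = max(0, 1.000 + 0.000 − 1) = max(0, 0.000) = 0.000
φ ⊕ ((ψ → ψ) ⊗ ¬(¬φ ⊕ ¬χ)) = min(1, 0.326 + 0.000) = min(1, 0.326) = 0.326

0.326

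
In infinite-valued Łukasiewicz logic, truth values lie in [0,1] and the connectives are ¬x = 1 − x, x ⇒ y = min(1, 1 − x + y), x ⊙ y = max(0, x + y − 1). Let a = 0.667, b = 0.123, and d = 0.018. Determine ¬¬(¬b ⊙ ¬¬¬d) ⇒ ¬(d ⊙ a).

¬b = 1 − 0.123 = 0.877
¬d = 1 − 0.018 = 0.982
¬¬d = 1 − 0.982 = 0.018
¬¬¬d = 1 − 0.018 = 0.982
¬b ⊙ ¬¬¬d = max(0, 0.877 + 0.982 − 1) = max(0, 0.859) = 0.859
¬(¬b ⊙ ¬¬¬d) = 1 − 0.859 = 0.141
¬¬(¬b ⊙ ¬¬¬d) = 1 − 0.141 = 0.859
d ⊙ a = max(0, 0.018 + 0.667 − 1) = max(0, -0.315) = 0.000
¬(d ⊙ a) = 1 − 0.000 = 1.000
¬¬(¬b ⊙ ¬¬¬d) ⇒ ¬(d ⊙ a) = min(1, 1 − 0.859 + 1.000) = min(1, 1.141) = 1.000

1.000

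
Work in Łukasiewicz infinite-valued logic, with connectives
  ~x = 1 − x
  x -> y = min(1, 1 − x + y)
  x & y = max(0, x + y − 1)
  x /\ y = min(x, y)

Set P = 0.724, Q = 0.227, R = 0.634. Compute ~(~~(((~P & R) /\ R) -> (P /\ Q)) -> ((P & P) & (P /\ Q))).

~P = 1 − 0.724 = 0.276
~P & R = max(0, 0.276 + 0.634 − 1) = max(0, -0.090) = 0.000
(~P & R) /\ R = min(0.000, 0.634) = 0.000
P /\ Q = min(0.724, 0.227) = 0.227
((~P & R) /\ R) -> (P /\ Q) = min(1, 1 − 0.000 + 0.227) = min(1, 1.227) = 1.000
~(((~P & R) /\ R) -> (P /\ Q)) = 1 − 1.000 = 0.000
~~(((~P & R) /\ R) -> (P /\ Q)) = 1 − 0.000 = 1.000
P & P = max(0, 0.724 + 0.724 − 1) = max(0, 0.448) = 0.448
(P & P) & (P /\ Q) = max(0, 0.448 + 0.227 − 1) = max(0, -0.325) = 0.000
~~(((~P & R) /\ R) -> (P /\ Q)) -> ((P & P) & (P /\ Q)) = min(1, 1 − 1.000 + 0.000) = min(1, 0.000) = 0.000
~(~~(((~P & R) /\ R) -> (P /\ Q)) -> ((P & P) & (P /\ Q))) = 1 − 0.000 = 1.000

1.000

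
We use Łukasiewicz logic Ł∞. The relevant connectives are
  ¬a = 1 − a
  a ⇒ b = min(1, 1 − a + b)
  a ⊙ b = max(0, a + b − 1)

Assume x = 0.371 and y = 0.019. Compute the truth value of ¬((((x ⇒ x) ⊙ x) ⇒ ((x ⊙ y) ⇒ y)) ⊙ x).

x ⇒ x = min(1, 1 − 0.371 + 0.371) = min(1, 1.000) = 1.000
(x ⇒ x) ⊙ x = max(0, 1.000 + 0.371 − 1) = max(0, 0.371) = 0.371
x ⊙ y = max(0, 0.371 + 0.019 − 1) = max(0, -0.610) = 0.000
(x ⊙ y) ⇒ y = min(1, 1 − 0.000 + 0.019) = min(1, 1.019) = 1.000
((x ⇒ x) ⊙ x) ⇒ ((x ⊙ y) ⇒ y) = min(1, 1 − 0.371 + 1.000) = min(1, 1.629) = 1.000
(((x ⇒ x) ⊙ x) ⇒ ((x ⊙ y) ⇒ y)) ⊙ x = max(0, 1.000 + 0.371 − 1) = max(0, 0.371) = 0.371
¬((((x ⇒ x) ⊙ x) ⇒ ((x ⊙ y) ⇒ y)) ⊙ x) = 1 − 0.371 = 0.629

0.629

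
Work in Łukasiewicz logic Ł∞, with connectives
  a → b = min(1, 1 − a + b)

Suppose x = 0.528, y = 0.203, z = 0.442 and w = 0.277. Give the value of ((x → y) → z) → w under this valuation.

x → y = min(1, 1 − 0.528 + 0.203) = min(1, 0.675) = 0.675
(x → y) → z = min(1, 1 − 0.675 + 0.442) = min(1, 0.767) = 0.767
((x → y) → z) → w = min(1, 1 − 0.767 + 0.277) = min(1, 0.510) = 0.510

0.510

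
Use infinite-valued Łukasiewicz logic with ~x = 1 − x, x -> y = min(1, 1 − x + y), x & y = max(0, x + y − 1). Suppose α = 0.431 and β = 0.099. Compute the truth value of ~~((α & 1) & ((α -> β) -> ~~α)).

α & 1 = max(0, 0.431 + 1.000 − 1) = max(0, 0.431) = 0.431
α -> β = min(1, 1 − 0.431 + 0.099) = min(1, 0.668) = 0.668
~α = 1 − 0.431 = 0.569
~~α = 1 − 0.569 = 0.431
(α -> β) -> ~~α = min(1, 1 − 0.668 + 0.431) = min(1, 0.763) = 0.763
(α & 1) & ((α -> β) -> ~~α) = max(0, 0.431 + 0.763 − 1) = max(0, 0.194) = 0.194
~((α & 1) & ((α -> β) -> ~~α)) = 1 − 0.194 = 0.806
~~((α & 1) & ((α -> β) -> ~~α)) = 1 − 0.806 = 0.194

0.194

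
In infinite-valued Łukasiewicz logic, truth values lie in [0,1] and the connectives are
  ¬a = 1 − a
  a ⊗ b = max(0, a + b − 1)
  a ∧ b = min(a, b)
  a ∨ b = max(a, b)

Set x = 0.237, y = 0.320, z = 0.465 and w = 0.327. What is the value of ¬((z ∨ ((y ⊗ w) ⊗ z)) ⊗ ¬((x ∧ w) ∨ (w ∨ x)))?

0.862

y ⊗ w = max(0, 0.320 + 0.327 − 1) = max(0, -0.353) = 0.000
(y ⊗ w) ⊗ z = max(0, 0.000 + 0.465 − 1) = max(0, -0.535) = 0.000
z ∨ ((y ⊗ w) ⊗ z) = max(0.465, 0.000) = 0.465
x ∧ w = min(0.237, 0.327) = 0.237
w ∨ x = max(0.327, 0.237) = 0.327
(x ∧ w) ∨ (w ∨ x) = max(0.237, 0.327) = 0.327
¬((x ∧ w) ∨ (w ∨ x)) = 1 − 0.327 = 0.673
(z ∨ ((y ⊗ w) ⊗ z)) ⊗ ¬((x ∧ w) ∨ (w ∨ x)) = max(0, 0.465 + 0.673 − 1) = max(0, 0.138) = 0.138
¬((z ∨ ((y ⊗ w) ⊗ z)) ⊗ ¬((x ∧ w) ∨ (w ∨ x))) = 1 − 0.138 = 0.862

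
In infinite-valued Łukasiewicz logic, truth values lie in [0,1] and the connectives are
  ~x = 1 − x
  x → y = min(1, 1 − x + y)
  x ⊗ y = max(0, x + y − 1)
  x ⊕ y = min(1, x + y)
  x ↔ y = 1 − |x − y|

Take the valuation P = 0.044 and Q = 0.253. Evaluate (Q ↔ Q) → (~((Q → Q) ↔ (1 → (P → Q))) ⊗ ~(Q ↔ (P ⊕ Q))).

0.000

Q ↔ Q = 1 − |0.253 − 0.253| = 1 − 0.000 = 1.000
Q → Q = min(1, 1 − 0.253 + 0.253) = min(1, 1.000) = 1.000
P → Q = min(1, 1 − 0.044 + 0.253) = min(1, 1.209) = 1.000
1 → (P → Q) = min(1, 1 − 1.000 + 1.000) = min(1, 1.000) = 1.000
(Q → Q) ↔ (1 → (P → Q)) = 1 − |1.000 − 1.000| = 1 − 0.000 = 1.000
~((Q → Q) ↔ (1 → (P → Q))) = 1 − 1.000 = 0.000
P ⊕ Q = min(1, 0.044 + 0.253) = min(1, 0.297) = 0.297
Q ↔ (P ⊕ Q) = 1 − |0.253 − 0.297| = 1 − 0.044 = 0.956
~(Q ↔ (P ⊕ Q)) = 1 − 0.956 = 0.044
~((Q → Q) ↔ (1 → (P → Q))) ⊗ ~(Q ↔ (P ⊕ Q)) = max(0, 0.000 + 0.044 − 1) = max(0, -0.956) = 0.000
(Q ↔ Q) → (~((Q → Q) ↔ (1 → (P → Q))) ⊗ ~(Q ↔ (P ⊕ Q))) = min(1, 1 − 1.000 + 0.000) = min(1, 0.000) = 0.000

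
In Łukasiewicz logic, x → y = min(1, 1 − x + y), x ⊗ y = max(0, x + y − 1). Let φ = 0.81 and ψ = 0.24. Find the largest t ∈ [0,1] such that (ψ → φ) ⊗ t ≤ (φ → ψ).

ψ → φ = min(1, 1 − 0.24 + 0.81) = min(1, 1.57) = 1.00
So the left factor is ψ → φ = 1.00.
φ → ψ = min(1, 1 − 0.81 + 0.24) = min(1, 0.43) = 0.43
So the right-hand bound is φ → ψ = 0.43.
The residuum of the Łukasiewicz t-norm gives the supremum: min(1, 1 − 1.00 + 0.43).
1 − 1.00 + 0.43 = 0.43, so t = min(1, 0.43) = 0.43.
Check: 1.00 ⊗ 0.43 = max(0, 0.43) = 0.43 ≤ 0.43.

0.43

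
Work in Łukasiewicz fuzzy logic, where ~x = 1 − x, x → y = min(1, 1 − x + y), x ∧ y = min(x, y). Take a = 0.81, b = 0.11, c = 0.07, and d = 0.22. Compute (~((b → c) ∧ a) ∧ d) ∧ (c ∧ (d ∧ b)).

0.07

b → c = min(1, 1 − 0.11 + 0.07) = min(1, 0.96) = 0.96
(b → c) ∧ a = min(0.96, 0.81) = 0.81
~((b → c) ∧ a) = 1 − 0.81 = 0.19
~((b → c) ∧ a) ∧ d = min(0.19, 0.22) = 0.19
d ∧ b = min(0.22, 0.11) = 0.11
c ∧ (d ∧ b) = min(0.07, 0.11) = 0.07
(~((b → c) ∧ a) ∧ d) ∧ (c ∧ (d ∧ b)) = min(0.19, 0.07) = 0.07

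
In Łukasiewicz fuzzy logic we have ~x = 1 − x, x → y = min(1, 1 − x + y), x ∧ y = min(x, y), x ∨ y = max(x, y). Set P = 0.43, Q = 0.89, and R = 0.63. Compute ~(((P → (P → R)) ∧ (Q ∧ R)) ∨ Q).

0.11

P → R = min(1, 1 − 0.43 + 0.63) = min(1, 1.20) = 1.00
P → (P → R) = min(1, 1 − 0.43 + 1.00) = min(1, 1.57) = 1.00
Q ∧ R = min(0.89, 0.63) = 0.63
(P → (P → R)) ∧ (Q ∧ R) = min(1.00, 0.63) = 0.63
((P → (P → R)) ∧ (Q ∧ R)) ∨ Q = max(0.63, 0.89) = 0.89
~(((P → (P → R)) ∧ (Q ∧ R)) ∨ Q) = 1 − 0.89 = 0.11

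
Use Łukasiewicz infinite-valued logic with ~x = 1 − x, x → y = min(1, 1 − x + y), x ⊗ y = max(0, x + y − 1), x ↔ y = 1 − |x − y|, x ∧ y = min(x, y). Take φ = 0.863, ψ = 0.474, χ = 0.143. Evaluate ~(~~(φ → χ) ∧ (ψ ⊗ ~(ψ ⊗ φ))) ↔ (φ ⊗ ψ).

φ → χ = min(1, 1 − 0.863 + 0.143) = min(1, 0.280) = 0.280
~(φ → χ) = 1 − 0.280 = 0.720
~~(φ → χ) = 1 − 0.720 = 0.280
ψ ⊗ φ = max(0, 0.474 + 0.863 − 1) = max(0, 0.337) = 0.337
~(ψ ⊗ φ) = 1 − 0.337 = 0.663
ψ ⊗ ~(ψ ⊗ φ) = max(0, 0.474 + 0.663 − 1) = max(0, 0.137) = 0.137
~~(φ → χ) ∧ (ψ ⊗ ~(ψ ⊗ φ)) = min(0.280, 0.137) = 0.137
~(~~(φ → χ) ∧ (ψ ⊗ ~(ψ ⊗ φ))) = 1 − 0.137 = 0.863
φ ⊗ ψ = max(0, 0.863 + 0.474 − 1) = max(0, 0.337) = 0.337
~(~~(φ → χ) ∧ (ψ ⊗ ~(ψ ⊗ φ))) ↔ (φ ⊗ ψ) = 1 − |0.863 − 0.337| = 1 − 0.526 = 0.474

0.474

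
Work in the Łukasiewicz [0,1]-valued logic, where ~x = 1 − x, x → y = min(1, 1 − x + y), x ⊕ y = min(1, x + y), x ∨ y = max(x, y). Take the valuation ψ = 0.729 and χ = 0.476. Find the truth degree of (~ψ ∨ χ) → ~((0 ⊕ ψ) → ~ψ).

0.982

~ψ = 1 − 0.729 = 0.271
~ψ ∨ χ = max(0.271, 0.476) = 0.476
0 ⊕ ψ = min(1, 0.000 + 0.729) = min(1, 0.729) = 0.729
(0 ⊕ ψ) → ~ψ = min(1, 1 − 0.729 + 0.271) = min(1, 0.542) = 0.542
~((0 ⊕ ψ) → ~ψ) = 1 − 0.542 = 0.458
(~ψ ∨ χ) → ~((0 ⊕ ψ) → ~ψ) = min(1, 1 − 0.476 + 0.458) = min(1, 0.982) = 0.982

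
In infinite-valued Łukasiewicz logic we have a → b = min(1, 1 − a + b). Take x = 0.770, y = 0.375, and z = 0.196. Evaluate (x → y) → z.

x → y = min(1, 1 − 0.770 + 0.375) = min(1, 0.605) = 0.605
(x → y) → z = min(1, 1 − 0.605 + 0.196) = min(1, 0.591) = 0.591

0.591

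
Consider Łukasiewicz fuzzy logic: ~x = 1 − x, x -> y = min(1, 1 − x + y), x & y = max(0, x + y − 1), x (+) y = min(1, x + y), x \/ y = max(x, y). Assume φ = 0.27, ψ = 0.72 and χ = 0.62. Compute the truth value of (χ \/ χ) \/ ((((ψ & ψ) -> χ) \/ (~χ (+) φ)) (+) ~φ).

1.00

χ \/ χ = max(0.62, 0.62) = 0.62
ψ & ψ = max(0, 0.72 + 0.72 − 1) = max(0, 0.44) = 0.44
(ψ & ψ) -> χ = min(1, 1 − 0.44 + 0.62) = min(1, 1.18) = 1.00
~χ = 1 − 0.62 = 0.38
~χ (+) φ = min(1, 0.38 + 0.27) = min(1, 0.65) = 0.65
((ψ & ψ) -> χ) \/ (~χ (+) φ) = max(1.00, 0.65) = 1.00
~φ = 1 − 0.27 = 0.73
(((ψ & ψ) -> χ) \/ (~χ (+) φ)) (+) ~φ = min(1, 1.00 + 0.73) = min(1, 1.73) = 1.00
(χ \/ χ) \/ ((((ψ & ψ) -> χ) \/ (~χ (+) φ)) (+) ~φ) = max(0.62, 1.00) = 1.00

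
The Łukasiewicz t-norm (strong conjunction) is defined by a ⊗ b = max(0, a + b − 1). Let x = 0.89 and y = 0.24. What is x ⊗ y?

0.13

x ⊗ y = max(0, 0.89 + 0.24 − 1) = max(0, 0.13) = 0.13
For comparison, the Gödel (minimum) t-norm min(a, b) would give 0.24.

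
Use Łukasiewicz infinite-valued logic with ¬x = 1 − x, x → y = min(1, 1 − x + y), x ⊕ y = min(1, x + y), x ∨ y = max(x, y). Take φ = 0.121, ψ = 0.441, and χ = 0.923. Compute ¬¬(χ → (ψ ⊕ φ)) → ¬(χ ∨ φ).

0.438

ψ ⊕ φ = min(1, 0.441 + 0.121) = min(1, 0.562) = 0.562
χ → (ψ ⊕ φ) = min(1, 1 − 0.923 + 0.562) = min(1, 0.639) = 0.639
¬(χ → (ψ ⊕ φ)) = 1 − 0.639 = 0.361
¬¬(χ → (ψ ⊕ φ)) = 1 − 0.361 = 0.639
χ ∨ φ = max(0.923, 0.121) = 0.923
¬(χ ∨ φ) = 1 − 0.923 = 0.077
¬¬(χ → (ψ ⊕ φ)) → ¬(χ ∨ φ) = min(1, 1 − 0.639 + 0.077) = min(1, 0.438) = 0.438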